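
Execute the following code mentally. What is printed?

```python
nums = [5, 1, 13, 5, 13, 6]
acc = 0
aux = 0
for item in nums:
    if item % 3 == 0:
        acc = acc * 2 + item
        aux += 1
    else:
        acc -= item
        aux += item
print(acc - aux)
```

item=5: not %3==0, acc = 0-5 = -5; aux=5
item=1: not %3==0, acc = (-5)-1 = -6; aux=6
item=13: not %3==0, acc = (-6)-13 = -19; aux=19
item=5: not %3==0, acc = (-19)-5 = -24; aux=24
item=13: not %3==0, acc = (-24)-13 = -37; aux=37
item=6: %3==0, acc = (-37)*2+6 = -68; aux=38
acc-aux = (-68)-38 = -106

-106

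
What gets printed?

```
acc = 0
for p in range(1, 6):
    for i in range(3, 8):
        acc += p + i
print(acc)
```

200

p=1,i=3: acc = 0+4 = 4
p=1,i=4: acc = 4+5 = 9
p=1,i=5: acc = 9+6 = 15
p=1,i=6: acc = 15+7 = 22
p=1,i=7: acc = 22+8 = 30
p=2,i=3: acc = 30+5 = 35
p=2,i=4: acc = 35+6 = 41
p=2,i=5: acc = 41+7 = 48
p=2,i=6: acc = 48+8 = 56
p=2,i=7: acc = 56+9 = 65
p=3,i=3: acc = 65+6 = 71
p=3,i=4: acc = 71+7 = 78
p=3,i=5: acc = 78+8 = 86
p=3,i=6: acc = 86+9 = 95
p=3,i=7: acc = 95+10 = 105
p=4,i=3: acc = 105+7 = 112
p=4,i=4: acc = 112+8 = 120
p=4,i=5: acc = 120+9 = 129
p=4,i=6: acc = 129+10 = 139
p=4,i=7: acc = 139+11 = 150
p=5,i=3: acc = 150+8 = 158
p=5,i=4: acc = 158+9 = 167
p=5,i=5: acc = 167+10 = 177
p=5,i=6: acc = 177+11 = 188
p=5,i=7: acc = 188+12 = 200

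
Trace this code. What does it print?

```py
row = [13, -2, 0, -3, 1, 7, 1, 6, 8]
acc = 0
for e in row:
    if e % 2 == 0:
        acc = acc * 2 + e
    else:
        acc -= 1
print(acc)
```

-28

e=13: not even, acc = 0-1 = -1
e=-2: even, acc = (-1)*2+(-2) = -4
e=0: even, acc = (-4)*2+0 = -8
e=-3: not even, acc = (-8)-1 = -9
e=1: not even, acc = (-9)-1 = -10
e=7: not even, acc = (-10)-1 = -11
e=1: not even, acc = (-11)-1 = -12
e=6: even, acc = (-12)*2+6 = -18
e=8: even, acc = (-18)*2+8 = -28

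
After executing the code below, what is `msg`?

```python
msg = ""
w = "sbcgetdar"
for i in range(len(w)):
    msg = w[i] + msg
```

'radtegcbs'

i=0: prepend 's' → 's'
i=1: prepend 'b' → 'bs'
i=2: prepend 'c' → 'cbs'
i=3: prepend 'g' → 'gcbs'
i=4: prepend 'e' → 'egcbs'
i=5: prepend 't' → 'tegcbs'
i=6: prepend 'd' → 'dtegcbs'
i=7: prepend 'a' → 'adtegcbs'
i=8: prepend 'r' → 'radtegcbs'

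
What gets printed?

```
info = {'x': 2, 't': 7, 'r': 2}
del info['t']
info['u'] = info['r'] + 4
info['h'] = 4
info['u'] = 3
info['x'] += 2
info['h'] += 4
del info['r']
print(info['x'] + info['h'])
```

12

del 't' → {'x': 2, 'r': 2}
info['u'] = info['r']+4 = 6 → {'x': 2, 'r': 2, 'u': 6}
info['h'] = 4 → {'x': 2, 'r': 2, 'u': 6, 'h': 4}
info['u'] = 3 → {'x': 2, 'r': 2, 'u': 3, 'h': 4}
info['x'] = 2+2 = 4 → {'x': 4, 'r': 2, 'u': 3, 'h': 4}
info['h'] = 4+4 = 8 → {'x': 4, 'r': 2, 'u': 3, 'h': 8}
del 'r' → {'x': 4, 'u': 3, 'h': 8}
info['x']+info['h'] = 4+8 = 12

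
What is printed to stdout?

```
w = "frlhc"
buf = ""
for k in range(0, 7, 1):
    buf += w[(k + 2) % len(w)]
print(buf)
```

k=0: add w[2]='l' → 'l'
k=1: add w[3]='h' → 'lh'
k=2: add w[4]='c' → 'lhc'
k=3: add w[0]='f' → 'lhcf'
k=4: add w[1]='r' → 'lhcfr'
k=5: add w[2]='l' → 'lhcfrl'
k=6: add w[3]='h' → 'lhcfrlh'

lhcfrlh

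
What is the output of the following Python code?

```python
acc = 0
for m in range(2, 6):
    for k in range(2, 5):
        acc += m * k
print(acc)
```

m=2,k=2: acc = 0+4 = 4
m=2,k=3: acc = 4+6 = 10
m=2,k=4: acc = 10+8 = 18
m=3,k=2: acc = 18+6 = 24
m=3,k=3: acc = 24+9 = 33
m=3,k=4: acc = 33+12 = 45
m=4,k=2: acc = 45+8 = 53
m=4,k=3: acc = 53+12 = 65
m=4,k=4: acc = 65+16 = 81
m=5,k=2: acc = 81+10 = 91
m=5,k=3: acc = 91+15 = 106
m=5,k=4: acc = 106+20 = 126

126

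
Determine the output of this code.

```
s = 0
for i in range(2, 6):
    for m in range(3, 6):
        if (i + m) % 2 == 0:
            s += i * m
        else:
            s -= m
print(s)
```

64

i=2,m=3: odd sum, s = 0-3 = -3
i=2,m=4: even sum, s = (-3)+8 = 5
i=2,m=5: odd sum, s = 5-5 = 0
i=3,m=3: even sum, s = 0+9 = 9
i=3,m=4: odd sum, s = 9-4 = 5
i=3,m=5: even sum, s = 5+15 = 20
i=4,m=3: odd sum, s = 20-3 = 17
i=4,m=4: even sum, s = 17+16 = 33
i=4,m=5: odd sum, s = 33-5 = 28
i=5,m=3: even sum, s = 28+15 = 43
i=5,m=4: odd sum, s = 43-4 = 39
i=5,m=5: even sum, s = 39+25 = 64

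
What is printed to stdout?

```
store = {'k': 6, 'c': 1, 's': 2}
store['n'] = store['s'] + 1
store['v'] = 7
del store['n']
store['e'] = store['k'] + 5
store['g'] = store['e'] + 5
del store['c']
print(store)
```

{'k': 6, 's': 2, 'v': 7, 'e': 11, 'g': 16}

store['n'] = store['s']+1 = 3 → {'k': 6, 'c': 1, 's': 2, 'n': 3}
store['v'] = 7 → {'k': 6, 'c': 1, 's': 2, 'n': 3, 'v': 7}
del 'n' → {'k': 6, 'c': 1, 's': 2, 'v': 7}
store['e'] = store['k']+5 = 11 → {'k': 6, 'c': 1, 's': 2, 'v': 7, 'e': 11}
store['g'] = store['e']+5 = 16 → {'k': 6, 'c': 1, 's': 2, 'v': 7, 'e': 11, 'g': 16}
del 'c' → {'k': 6, 's': 2, 'v': 7, 'e': 11, 'g': 16}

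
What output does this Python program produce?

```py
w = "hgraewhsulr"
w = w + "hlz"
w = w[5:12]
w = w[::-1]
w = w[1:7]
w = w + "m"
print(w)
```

+ 'hlz' → 'hgraewhsulrhlz'
slice [5:12] → 'whsulrh'
reverse → 'hrlushw'
slice [1:7] → 'rlushw'
+ 'm' → 'rlushwm'

rlushwm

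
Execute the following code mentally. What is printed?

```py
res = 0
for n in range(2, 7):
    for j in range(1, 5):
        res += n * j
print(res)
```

200

n=2,j=1: res = 0+2 = 2
n=2,j=2: res = 2+4 = 6
n=2,j=3: res = 6+6 = 12
n=2,j=4: res = 12+8 = 20
n=3,j=1: res = 20+3 = 23
n=3,j=2: res = 23+6 = 29
n=3,j=3: res = 29+9 = 38
n=3,j=4: res = 38+12 = 50
n=4,j=1: res = 50+4 = 54
n=4,j=2: res = 54+8 = 62
n=4,j=3: res = 62+12 = 74
n=4,j=4: res = 74+16 = 90
n=5,j=1: res = 90+5 = 95
n=5,j=2: res = 95+10 = 105
n=5,j=3: res = 105+15 = 120
n=5,j=4: res = 120+20 = 140
n=6,j=1: res = 140+6 = 146
n=6,j=2: res = 146+12 = 158
n=6,j=3: res = 158+18 = 176
n=6,j=4: res = 176+24 = 200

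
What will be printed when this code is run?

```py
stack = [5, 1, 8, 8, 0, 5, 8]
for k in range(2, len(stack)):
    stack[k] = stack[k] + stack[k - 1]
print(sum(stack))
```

101

k=2: stack[2] = 8+1 = 9 → [5, 1, 9, 8, 0, 5, 8]
k=3: stack[3] = 8+9 = 17 → [5, 1, 9, 17, 0, 5, 8]
k=4: stack[4] = 0+17 = 17 → [5, 1, 9, 17, 17, 5, 8]
k=5: stack[5] = 5+17 = 22 → [5, 1, 9, 17, 17, 22, 8]
k=6: stack[6] = 8+22 = 30 → [5, 1, 9, 17, 17, 22, 30]
sum = 101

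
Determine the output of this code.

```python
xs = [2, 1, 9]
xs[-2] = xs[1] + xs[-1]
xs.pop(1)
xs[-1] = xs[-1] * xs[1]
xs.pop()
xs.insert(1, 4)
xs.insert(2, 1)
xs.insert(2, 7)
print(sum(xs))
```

14

xs[-2] = xs[1]+xs[-1] = 1+9 = 10 → [2, 10, 9]
pop(1) removes 10 → [2, 9]
xs[-1] = xs[-1]*xs[1] = 9*9 = 81 → [2, 81]
pop() removes 81 → [2]
insert 4 at 1 → [2, 4]
insert 1 at 2 → [2, 4, 1]
insert 7 at 2 → [2, 4, 7, 1]
sum = 14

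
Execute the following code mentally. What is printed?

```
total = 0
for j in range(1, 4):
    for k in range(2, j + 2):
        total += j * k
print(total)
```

j=1,k=2: total = 0+2 = 2
j=2,k=2: total = 2+4 = 6
j=2,k=3: total = 6+6 = 12
j=3,k=2: total = 12+6 = 18
j=3,k=3: total = 18+9 = 27
j=3,k=4: total = 27+12 = 39

39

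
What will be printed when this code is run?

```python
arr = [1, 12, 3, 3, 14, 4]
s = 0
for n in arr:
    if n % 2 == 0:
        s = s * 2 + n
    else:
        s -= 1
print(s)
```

64

n=1: not even, s = 0-1 = -1
n=12: even, s = (-1)*2+12 = 10
n=3: not even, s = 10-1 = 9
n=3: not even, s = 9-1 = 8
n=14: even, s = 8*2+14 = 30
n=4: even, s = 30*2+4 = 64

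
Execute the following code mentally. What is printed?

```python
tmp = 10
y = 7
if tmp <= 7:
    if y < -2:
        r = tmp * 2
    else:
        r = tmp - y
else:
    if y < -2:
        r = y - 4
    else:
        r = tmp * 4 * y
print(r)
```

tmp=10, y=7
tmp <= 7 is False; y < -2 is False
→ r = tmp * 4 * y = 280

280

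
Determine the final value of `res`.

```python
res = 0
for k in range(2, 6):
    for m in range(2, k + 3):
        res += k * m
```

k=2,m=2: res = 0+4 = 4
k=2,m=3: res = 4+6 = 10
k=2,m=4: res = 10+8 = 18
k=3,m=2: res = 18+6 = 24
k=3,m=3: res = 24+9 = 33
k=3,m=4: res = 33+12 = 45
k=3,m=5: res = 45+15 = 60
k=4,m=2: res = 60+8 = 68
k=4,m=3: res = 68+12 = 80
k=4,m=4: res = 80+16 = 96
k=4,m=5: res = 96+20 = 116
k=4,m=6: res = 116+24 = 140
k=5,m=2: res = 140+10 = 150
k=5,m=3: res = 150+15 = 165
k=5,m=4: res = 165+20 = 185
k=5,m=5: res = 185+25 = 210
k=5,m=6: res = 210+30 = 240
k=5,m=7: res = 240+35 = 275

275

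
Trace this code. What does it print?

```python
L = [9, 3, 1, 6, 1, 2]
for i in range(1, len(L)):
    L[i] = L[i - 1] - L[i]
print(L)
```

i=1: L[1] = 9-3 = 6 → [9, 6, 1, 6, 1, 2]
i=2: L[2] = 6-1 = 5 → [9, 6, 5, 6, 1, 2]
i=3: L[3] = 5-6 = -1 → [9, 6, 5, -1, 1, 2]
i=4: L[4] = (-1)-1 = -2 → [9, 6, 5, -1, -2, 2]
i=5: L[5] = (-2)-2 = -4 → [9, 6, 5, -1, -2, -4]

[9, 6, 5, -1, -2, -4]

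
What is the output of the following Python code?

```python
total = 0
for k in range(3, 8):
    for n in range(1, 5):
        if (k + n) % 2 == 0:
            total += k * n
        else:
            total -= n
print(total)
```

k=3,n=1: even sum, total = 0+3 = 3
k=3,n=2: odd sum, total = 3-2 = 1
k=3,n=3: even sum, total = 1+9 = 10
k=3,n=4: odd sum, total = 10-4 = 6
k=4,n=1: odd sum, total = 6-1 = 5
k=4,n=2: even sum, total = 5+8 = 13
k=4,n=3: odd sum, total = 13-3 = 10
k=4,n=4: even sum, total = 10+16 = 26
k=5,n=1: even sum, total = 26+5 = 31
k=5,n=2: odd sum, total = 31-2 = 29
k=5,n=3: even sum, total = 29+15 = 44
k=5,n=4: odd sum, total = 44-4 = 40
k=6,n=1: odd sum, total = 40-1 = 39
k=6,n=2: even sum, total = 39+12 = 51
k=6,n=3: odd sum, total = 51-3 = 48
k=6,n=4: even sum, total = 48+24 = 72
k=7,n=1: even sum, total = 72+7 = 79
k=7,n=2: odd sum, total = 79-2 = 77
k=7,n=3: even sum, total = 77+21 = 98
k=7,n=4: odd sum, total = 98-4 = 94

94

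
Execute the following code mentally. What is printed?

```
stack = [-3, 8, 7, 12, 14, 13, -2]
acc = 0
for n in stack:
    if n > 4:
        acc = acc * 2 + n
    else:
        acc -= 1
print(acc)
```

240

n=-3: not >4, acc = 0-1 = -1
n=8: >4, acc = (-1)*2+8 = 6
n=7: >4, acc = 6*2+7 = 19
n=12: >4, acc = 19*2+12 = 50
n=14: >4, acc = 50*2+14 = 114
n=13: >4, acc = 114*2+13 = 241
n=-2: not >4, acc = 241-1 = 240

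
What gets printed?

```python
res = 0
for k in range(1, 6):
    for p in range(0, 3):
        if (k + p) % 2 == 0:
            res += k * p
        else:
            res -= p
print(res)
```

k=1,p=0: odd sum, res = 0-0 = 0
k=1,p=1: even sum, res = 0+1 = 1
k=1,p=2: odd sum, res = 1-2 = -1
k=2,p=0: even sum, res = (-1)+0 = -1
k=2,p=1: odd sum, res = (-1)-1 = -2
k=2,p=2: even sum, res = (-2)+4 = 2
k=3,p=0: odd sum, res = 2-0 = 2
k=3,p=1: even sum, res = 2+3 = 5
k=3,p=2: odd sum, res = 5-2 = 3
k=4,p=0: even sum, res = 3+0 = 3
k=4,p=1: odd sum, res = 3-1 = 2
k=4,p=2: even sum, res = 2+8 = 10
k=5,p=0: odd sum, res = 10-0 = 10
k=5,p=1: even sum, res = 10+5 = 15
k=5,p=2: odd sum, res = 15-2 = 13

13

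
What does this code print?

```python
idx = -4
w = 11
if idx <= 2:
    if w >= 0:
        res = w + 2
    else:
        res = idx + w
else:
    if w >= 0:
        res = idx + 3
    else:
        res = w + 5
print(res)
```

idx=-4, w=11
idx <= 2 is True; w >= 0 is True
→ res = w + 2 = 13

13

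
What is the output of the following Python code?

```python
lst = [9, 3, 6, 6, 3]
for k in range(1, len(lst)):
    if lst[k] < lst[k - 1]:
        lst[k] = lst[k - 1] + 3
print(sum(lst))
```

k=1: 3<9, lst[1] = 9+3 = 12 → [9, 12, 6, 6, 3]
k=2: 6<12, lst[2] = 12+3 = 15 → [9, 12, 15, 6, 3]
k=3: 6<15, lst[3] = 15+3 = 18 → [9, 12, 15, 18, 3]
k=4: 3<18, lst[4] = 18+3 = 21 → [9, 12, 15, 18, 21]
sum = 75

75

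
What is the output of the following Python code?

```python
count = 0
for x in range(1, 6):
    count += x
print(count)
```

15

x=1: count = 0+1 = 1
x=2: count = 1+2 = 3
x=3: count = 3+3 = 6
x=4: count = 6+4 = 10
x=5: count = 10+5 = 15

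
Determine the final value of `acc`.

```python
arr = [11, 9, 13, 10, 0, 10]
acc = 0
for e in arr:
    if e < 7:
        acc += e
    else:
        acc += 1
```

5

e=11: not <7, acc = 0+1 = 1
e=9: not <7, acc = 1+1 = 2
e=13: not <7, acc = 2+1 = 3
e=10: not <7, acc = 3+1 = 4
e=0: <7, acc = 4+0 = 4
e=10: not <7, acc = 4+1 = 5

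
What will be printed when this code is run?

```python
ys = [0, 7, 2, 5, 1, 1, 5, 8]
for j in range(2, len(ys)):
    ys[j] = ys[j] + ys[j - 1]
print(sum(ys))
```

j=2: ys[2] = 2+7 = 9 → [0, 7, 9, 5, 1, 1, 5, 8]
j=3: ys[3] = 5+9 = 14 → [0, 7, 9, 14, 1, 1, 5, 8]
j=4: ys[4] = 1+14 = 15 → [0, 7, 9, 14, 15, 1, 5, 8]
j=5: ys[5] = 1+15 = 16 → [0, 7, 9, 14, 15, 16, 5, 8]
j=6: ys[6] = 5+16 = 21 → [0, 7, 9, 14, 15, 16, 21, 8]
j=7: ys[7] = 8+21 = 29 → [0, 7, 9, 14, 15, 16, 21, 29]
sum = 111

111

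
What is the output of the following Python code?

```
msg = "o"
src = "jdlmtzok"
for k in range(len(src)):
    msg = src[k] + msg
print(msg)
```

k=0: prepend 'j' → 'jo'
k=1: prepend 'd' → 'djo'
k=2: prepend 'l' → 'ldjo'
k=3: prepend 'm' → 'mldjo'
k=4: prepend 't' → 'tmldjo'
k=5: prepend 'z' → 'ztmldjo'
k=6: prepend 'o' → 'oztmldjo'
k=7: prepend 'k' → 'koztmldjo'

koztmldjo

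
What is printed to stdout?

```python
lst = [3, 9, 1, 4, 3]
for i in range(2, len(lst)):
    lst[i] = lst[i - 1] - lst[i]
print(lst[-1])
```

i=2: lst[2] = 9-1 = 8 → [3, 9, 8, 4, 3]
i=3: lst[3] = 8-4 = 4 → [3, 9, 8, 4, 3]
i=4: lst[4] = 4-3 = 1 → [3, 9, 8, 4, 1]

1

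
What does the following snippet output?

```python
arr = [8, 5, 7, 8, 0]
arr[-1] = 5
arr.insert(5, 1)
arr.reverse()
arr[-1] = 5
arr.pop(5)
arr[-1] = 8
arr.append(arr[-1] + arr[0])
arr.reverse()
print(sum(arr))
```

38

arr[-1] = 5 → [8, 5, 7, 8, 5]
insert 1 at 5 → [8, 5, 7, 8, 5, 1]
reverse → [1, 5, 8, 7, 5, 8]
arr[-1] = 5 → [1, 5, 8, 7, 5, 5]
pop(5) removes 5 → [1, 5, 8, 7, 5]
arr[-1] = 8 → [1, 5, 8, 7, 8]
append arr[-1]+arr[0] = 8+1 = 9 → [1, 5, 8, 7, 8, 9]
reverse → [9, 8, 7, 8, 5, 1]
sum = 38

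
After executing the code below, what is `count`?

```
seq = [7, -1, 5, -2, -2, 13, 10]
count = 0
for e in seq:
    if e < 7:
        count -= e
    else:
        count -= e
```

-30

e=7: not <7, count = 0-7 = -7
e=-1: <7, count = (-7)-(-1) = -6
e=5: <7, count = (-6)-5 = -11
e=-2: <7, count = (-11)-(-2) = -9
e=-2: <7, count = (-9)-(-2) = -7
e=13: not <7, count = (-7)-13 = -20
e=10: not <7, count = (-20)-10 = -30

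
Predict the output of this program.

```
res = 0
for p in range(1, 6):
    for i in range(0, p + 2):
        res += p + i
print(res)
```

p=1,i=0: res = 0+1 = 1
p=1,i=1: res = 1+2 = 3
p=1,i=2: res = 3+3 = 6
p=2,i=0: res = 6+2 = 8
p=2,i=1: res = 8+3 = 11
p=2,i=2: res = 11+4 = 15
p=2,i=3: res = 15+5 = 20
p=3,i=0: res = 20+3 = 23
p=3,i=1: res = 23+4 = 27
p=3,i=2: res = 27+5 = 32
p=3,i=3: res = 32+6 = 38
p=3,i=4: res = 38+7 = 45
p=4,i=0: res = 45+4 = 49
p=4,i=1: res = 49+5 = 54
p=4,i=2: res = 54+6 = 60
p=4,i=3: res = 60+7 = 67
p=4,i=4: res = 67+8 = 75
p=4,i=5: res = 75+9 = 84
p=5,i=0: res = 84+5 = 89
p=5,i=1: res = 89+6 = 95
p=5,i=2: res = 95+7 = 102
p=5,i=3: res = 102+8 = 110
p=5,i=4: res = 110+9 = 119
p=5,i=5: res = 119+10 = 129
p=5,i=6: res = 129+11 = 140

140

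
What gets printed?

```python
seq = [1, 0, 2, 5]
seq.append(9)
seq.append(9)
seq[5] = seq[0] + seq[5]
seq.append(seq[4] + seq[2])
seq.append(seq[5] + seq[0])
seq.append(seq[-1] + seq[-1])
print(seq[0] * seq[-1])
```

22

append 9 → [1, 0, 2, 5, 9]
append 9 → [1, 0, 2, 5, 9, 9]
seq[5] = seq[0]+seq[5] = 1+9 = 10 → [1, 0, 2, 5, 9, 10]
append seq[4]+seq[2] = 9+2 = 11 → [1, 0, 2, 5, 9, 10, 11]
append seq[5]+seq[0] = 10+1 = 11 → [1, 0, 2, 5, 9, 10, 11, 11]
append seq[-1]+seq[-1] = 11+11 = 22 → [1, 0, 2, 5, 9, 10, 11, 11, 22]
seq[0]*seq[-1] = 1*22 = 22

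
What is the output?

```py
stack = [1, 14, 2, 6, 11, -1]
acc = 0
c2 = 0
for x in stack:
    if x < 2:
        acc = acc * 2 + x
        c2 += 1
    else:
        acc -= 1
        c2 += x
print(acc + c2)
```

x=1: <2, acc = 0*2+1 = 1; c2=1
x=14: not <2, acc = 1-1 = 0; c2=15
x=2: not <2, acc = 0-1 = -1; c2=17
x=6: not <2, acc = (-1)-1 = -2; c2=23
x=11: not <2, acc = (-2)-1 = -3; c2=34
x=-1: <2, acc = (-3)*2+(-1) = -7; c2=35
acc+c2 = (-7)+35 = 28

28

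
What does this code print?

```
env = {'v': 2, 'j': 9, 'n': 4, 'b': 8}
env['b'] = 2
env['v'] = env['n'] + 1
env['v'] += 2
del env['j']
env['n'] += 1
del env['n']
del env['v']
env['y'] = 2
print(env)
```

env['b'] = 2 → {'v': 2, 'j': 9, 'n': 4, 'b': 2}
env['v'] = env['n']+1 = 5 → {'v': 5, 'j': 9, 'n': 4, 'b': 2}
env['v'] = 5+2 = 7 → {'v': 7, 'j': 9, 'n': 4, 'b': 2}
del 'j' → {'v': 7, 'n': 4, 'b': 2}
env['n'] = 4+1 = 5 → {'v': 7, 'n': 5, 'b': 2}
del 'n' → {'v': 7, 'b': 2}
del 'v' → {'b': 2}
env['y'] = 2 → {'b': 2, 'y': 2}

{'b': 2, 'y': 2}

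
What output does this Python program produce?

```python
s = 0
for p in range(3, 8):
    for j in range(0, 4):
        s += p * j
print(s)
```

p=3,j=0: s = 0+0 = 0
p=3,j=1: s = 0+3 = 3
p=3,j=2: s = 3+6 = 9
p=3,j=3: s = 9+9 = 18
p=4,j=0: s = 18+0 = 18
p=4,j=1: s = 18+4 = 22
p=4,j=2: s = 22+8 = 30
p=4,j=3: s = 30+12 = 42
p=5,j=0: s = 42+0 = 42
p=5,j=1: s = 42+5 = 47
p=5,j=2: s = 47+10 = 57
p=5,j=3: s = 57+15 = 72
p=6,j=0: s = 72+0 = 72
p=6,j=1: s = 72+6 = 78
p=6,j=2: s = 78+12 = 90
p=6,j=3: s = 90+18 = 108
p=7,j=0: s = 108+0 = 108
p=7,j=1: s = 108+7 = 115
p=7,j=2: s = 115+14 = 129
p=7,j=3: s = 129+21 = 150

150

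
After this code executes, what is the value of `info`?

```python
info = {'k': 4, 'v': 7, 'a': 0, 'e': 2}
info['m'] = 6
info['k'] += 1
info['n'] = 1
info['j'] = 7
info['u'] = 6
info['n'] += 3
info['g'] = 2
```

info['m'] = 6 → {'k': 4, 'v': 7, 'a': 0, 'e': 2, 'm': 6}
info['k'] = 4+1 = 5 → {'k': 5, 'v': 7, 'a': 0, 'e': 2, 'm': 6}
info['n'] = 1 → {'k': 5, 'v': 7, 'a': 0, 'e': 2, 'm': 6, 'n': 1}
info['j'] = 7 → {'k': 5, 'v': 7, 'a': 0, 'e': 2, 'm': 6, 'n': 1, 'j': 7}
info['u'] = 6 → {'k': 5, 'v': 7, 'a': 0, 'e': 2, 'm': 6, 'n': 1, 'j': 7, 'u': 6}
info['n'] = 1+3 = 4 → {'k': 5, 'v': 7, 'a': 0, 'e': 2, 'm': 6, 'n': 4, 'j': 7, 'u': 6}
info['g'] = 2 → {'k': 5, 'v': 7, 'a': 0, 'e': 2, 'm': 6, 'n': 4, 'j': 7, 'u': 6, 'g': 2}

{'k': 5, 'v': 7, 'a': 0, 'e': 2, 'm': 6, 'n': 4, 'j': 7, 'u': 6, 'g': 2}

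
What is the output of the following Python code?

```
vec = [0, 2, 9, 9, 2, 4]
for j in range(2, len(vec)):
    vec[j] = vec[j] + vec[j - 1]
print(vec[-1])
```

j=2: vec[2] = 9+2 = 11 → [0, 2, 11, 9, 2, 4]
j=3: vec[3] = 9+11 = 20 → [0, 2, 11, 20, 2, 4]
j=4: vec[4] = 2+20 = 22 → [0, 2, 11, 20, 22, 4]
j=5: vec[5] = 4+22 = 26 → [0, 2, 11, 20, 22, 26]

26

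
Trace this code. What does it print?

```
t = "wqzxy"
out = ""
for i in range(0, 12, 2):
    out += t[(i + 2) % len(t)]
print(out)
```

zyqxwz

i=0: add t[2]='z' → 'z'
i=2: add t[4]='y' → 'zy'
i=4: add t[1]='q' → 'zyq'
i=6: add t[3]='x' → 'zyqx'
i=8: add t[0]='w' → 'zyqxw'
i=10: add t[2]='z' → 'zyqxwz'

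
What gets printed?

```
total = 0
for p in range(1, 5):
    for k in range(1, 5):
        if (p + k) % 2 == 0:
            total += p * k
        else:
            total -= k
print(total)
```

p=1,k=1: even sum, total = 0+1 = 1
p=1,k=2: odd sum, total = 1-2 = -1
p=1,k=3: even sum, total = (-1)+3 = 2
p=1,k=4: odd sum, total = 2-4 = -2
p=2,k=1: odd sum, total = (-2)-1 = -3
p=2,k=2: even sum, total = (-3)+4 = 1
p=2,k=3: odd sum, total = 1-3 = -2
p=2,k=4: even sum, total = (-2)+8 = 6
p=3,k=1: even sum, total = 6+3 = 9
p=3,k=2: odd sum, total = 9-2 = 7
p=3,k=3: even sum, total = 7+9 = 16
p=3,k=4: odd sum, total = 16-4 = 12
p=4,k=1: odd sum, total = 12-1 = 11
p=4,k=2: even sum, total = 11+8 = 19
p=4,k=3: odd sum, total = 19-3 = 16
p=4,k=4: even sum, total = 16+16 = 32

32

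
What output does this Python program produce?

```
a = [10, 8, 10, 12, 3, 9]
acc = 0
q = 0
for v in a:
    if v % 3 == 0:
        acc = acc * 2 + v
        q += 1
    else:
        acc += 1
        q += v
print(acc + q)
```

v=10: not %3==0, acc = 0+1 = 1; q=10
v=8: not %3==0, acc = 1+1 = 2; q=18
v=10: not %3==0, acc = 2+1 = 3; q=28
v=12: %3==0, acc = 3*2+12 = 18; q=29
v=3: %3==0, acc = 18*2+3 = 39; q=30
v=9: %3==0, acc = 39*2+9 = 87; q=31
acc+q = 87+31 = 118

118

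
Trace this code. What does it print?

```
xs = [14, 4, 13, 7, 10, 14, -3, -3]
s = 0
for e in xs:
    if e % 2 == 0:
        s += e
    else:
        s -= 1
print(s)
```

e=14: even, s = 0+14 = 14
e=4: even, s = 14+4 = 18
e=13: not even, s = 18-1 = 17
e=7: not even, s = 17-1 = 16
e=10: even, s = 16+10 = 26
e=14: even, s = 26+14 = 40
e=-3: not even, s = 40-1 = 39
e=-3: not even, s = 39-1 = 38

38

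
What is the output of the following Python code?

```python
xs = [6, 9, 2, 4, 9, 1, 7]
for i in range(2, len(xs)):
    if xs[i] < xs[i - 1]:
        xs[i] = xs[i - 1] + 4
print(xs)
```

[6, 9, 13, 17, 21, 25, 29]

i=2: 2<9, xs[2] = 9+4 = 13 → [6, 9, 13, 4, 9, 1, 7]
i=3: 4<13, xs[3] = 13+4 = 17 → [6, 9, 13, 17, 9, 1, 7]
i=4: 9<17, xs[4] = 17+4 = 21 → [6, 9, 13, 17, 21, 1, 7]
i=5: 1<21, xs[5] = 21+4 = 25 → [6, 9, 13, 17, 21, 25, 7]
i=6: 7<25, xs[6] = 25+4 = 29 → [6, 9, 13, 17, 21, 25, 29]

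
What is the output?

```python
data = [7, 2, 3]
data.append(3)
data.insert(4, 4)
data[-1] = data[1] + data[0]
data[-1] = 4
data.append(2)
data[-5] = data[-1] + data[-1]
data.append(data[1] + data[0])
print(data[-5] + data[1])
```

7

append 3 → [7, 2, 3, 3]
insert 4 at 4 → [7, 2, 3, 3, 4]
data[-1] = data[1]+data[0] = 2+7 = 9 → [7, 2, 3, 3, 9]
data[-1] = 4 → [7, 2, 3, 3, 4]
append 2 → [7, 2, 3, 3, 4, 2]
data[-5] = data[-1]+data[-1] = 2+2 = 4 → [7, 4, 3, 3, 4, 2]
append data[1]+data[0] = 4+7 = 11 → [7, 4, 3, 3, 4, 2, 11]
data[-5]+data[1] = 3+4 = 7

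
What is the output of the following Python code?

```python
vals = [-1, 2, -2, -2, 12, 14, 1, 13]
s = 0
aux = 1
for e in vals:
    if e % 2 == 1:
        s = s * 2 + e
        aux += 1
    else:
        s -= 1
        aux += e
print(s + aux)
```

19

e=-1: odd, s = 0*2+(-1) = -1; aux=2
e=2: not odd, s = (-1)-1 = -2; aux=4
e=-2: not odd, s = (-2)-1 = -3; aux=2
e=-2: not odd, s = (-3)-1 = -4; aux=0
e=12: not odd, s = (-4)-1 = -5; aux=12
e=14: not odd, s = (-5)-1 = -6; aux=26
e=1: odd, s = (-6)*2+1 = -11; aux=27
e=13: odd, s = (-11)*2+13 = -9; aux=28
s+aux = (-9)+28 = 19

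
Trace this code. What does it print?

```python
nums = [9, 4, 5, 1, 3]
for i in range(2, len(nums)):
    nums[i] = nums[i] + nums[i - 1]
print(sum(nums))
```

i=2: nums[2] = 5+4 = 9 → [9, 4, 9, 1, 3]
i=3: nums[3] = 1+9 = 10 → [9, 4, 9, 10, 3]
i=4: nums[4] = 3+10 = 13 → [9, 4, 9, 10, 13]
sum = 45

45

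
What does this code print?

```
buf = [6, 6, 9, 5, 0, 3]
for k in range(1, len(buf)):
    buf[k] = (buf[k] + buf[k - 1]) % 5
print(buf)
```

[6, 2, 1, 1, 1, 4]

k=1: buf[1] = (6+6)%5 = 2 → [6, 2, 9, 5, 0, 3]
k=2: buf[2] = (9+2)%5 = 1 → [6, 2, 1, 5, 0, 3]
k=3: buf[3] = (5+1)%5 = 1 → [6, 2, 1, 1, 0, 3]
k=4: buf[4] = (0+1)%5 = 1 → [6, 2, 1, 1, 1, 3]
k=5: buf[5] = (3+1)%5 = 4 → [6, 2, 1, 1, 1, 4]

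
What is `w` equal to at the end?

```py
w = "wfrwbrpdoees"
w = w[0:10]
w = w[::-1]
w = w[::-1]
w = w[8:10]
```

'oe'

slice [0:10] → 'wfrwbrpdoe'
reverse → 'eodprbwrfw'
reverse → 'wfrwbrpdoe'
slice [8:10] → 'oe'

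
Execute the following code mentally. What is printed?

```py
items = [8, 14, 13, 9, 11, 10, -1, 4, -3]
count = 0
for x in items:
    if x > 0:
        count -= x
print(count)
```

-69

x=8: >0, count = 0-8 = -8
x=14: >0, count = (-8)-14 = -22
x=13: >0, count = (-22)-13 = -35
x=9: >0, count = (-35)-9 = -44
x=11: >0, count = (-44)-11 = -55
x=10: >0, count = (-55)-10 = -65
x=-1: not >0
x=4: >0, count = (-65)-4 = -69
x=-3: not >0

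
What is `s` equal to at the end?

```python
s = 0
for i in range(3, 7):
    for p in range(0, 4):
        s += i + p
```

96

i=3,p=0: s = 0+3 = 3
i=3,p=1: s = 3+4 = 7
i=3,p=2: s = 7+5 = 12
i=3,p=3: s = 12+6 = 18
i=4,p=0: s = 18+4 = 22
i=4,p=1: s = 22+5 = 27
i=4,p=2: s = 27+6 = 33
i=4,p=3: s = 33+7 = 40
i=5,p=0: s = 40+5 = 45
i=5,p=1: s = 45+6 = 51
i=5,p=2: s = 51+7 = 58
i=5,p=3: s = 58+8 = 66
i=6,p=0: s = 66+6 = 72
i=6,p=1: s = 72+7 = 79
i=6,p=2: s = 79+8 = 87
i=6,p=3: s = 87+9 = 96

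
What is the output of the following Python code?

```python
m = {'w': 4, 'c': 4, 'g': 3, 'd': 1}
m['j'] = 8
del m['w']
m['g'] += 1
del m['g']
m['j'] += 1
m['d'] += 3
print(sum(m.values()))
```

17

m['j'] = 8 → {'w': 4, 'c': 4, 'g': 3, 'd': 1, 'j': 8}
del 'w' → {'c': 4, 'g': 3, 'd': 1, 'j': 8}
m['g'] = 3+1 = 4 → {'c': 4, 'g': 4, 'd': 1, 'j': 8}
del 'g' → {'c': 4, 'd': 1, 'j': 8}
m['j'] = 8+1 = 9 → {'c': 4, 'd': 1, 'j': 9}
m['d'] = 1+3 = 4 → {'c': 4, 'd': 4, 'j': 9}
sum of values = 17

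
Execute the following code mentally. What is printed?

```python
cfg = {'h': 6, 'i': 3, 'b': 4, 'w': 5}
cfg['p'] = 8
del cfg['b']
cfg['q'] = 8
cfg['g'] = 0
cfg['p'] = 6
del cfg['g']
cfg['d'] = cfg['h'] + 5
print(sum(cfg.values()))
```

39

cfg['p'] = 8 → {'h': 6, 'i': 3, 'b': 4, 'w': 5, 'p': 8}
del 'b' → {'h': 6, 'i': 3, 'w': 5, 'p': 8}
cfg['q'] = 8 → {'h': 6, 'i': 3, 'w': 5, 'p': 8, 'q': 8}
cfg['g'] = 0 → {'h': 6, 'i': 3, 'w': 5, 'p': 8, 'q': 8, 'g': 0}
cfg['p'] = 6 → {'h': 6, 'i': 3, 'w': 5, 'p': 6, 'q': 8, 'g': 0}
del 'g' → {'h': 6, 'i': 3, 'w': 5, 'p': 6, 'q': 8}
cfg['d'] = cfg['h']+5 = 11 → {'h': 6, 'i': 3, 'w': 5, 'p': 6, 'q': 8, 'd': 11}
sum of values = 39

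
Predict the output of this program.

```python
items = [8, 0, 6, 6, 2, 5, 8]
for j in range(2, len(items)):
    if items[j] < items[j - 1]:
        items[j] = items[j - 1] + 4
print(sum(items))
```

62

j=2: 6>=0, unchanged → [8, 0, 6, 6, 2, 5, 8]
j=3: 6>=6, unchanged → [8, 0, 6, 6, 2, 5, 8]
j=4: 2<6, items[4] = 6+4 = 10 → [8, 0, 6, 6, 10, 5, 8]
j=5: 5<10, items[5] = 10+4 = 14 → [8, 0, 6, 6, 10, 14, 8]
j=6: 8<14, items[6] = 14+4 = 18 → [8, 0, 6, 6, 10, 14, 18]
sum = 62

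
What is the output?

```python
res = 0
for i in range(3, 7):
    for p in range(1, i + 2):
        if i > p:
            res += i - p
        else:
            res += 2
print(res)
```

i=3,p=1: 3>1, res = 0+2 = 2
i=3,p=2: 3>2, res = 2+1 = 3
i=3,p=3: not 3>3, res = 3+2 = 5
i=3,p=4: not 3>4, res = 5+2 = 7
i=4,p=1: 4>1, res = 7+3 = 10
i=4,p=2: 4>2, res = 10+2 = 12
i=4,p=3: 4>3, res = 12+1 = 13
i=4,p=4: not 4>4, res = 13+2 = 15
i=4,p=5: not 4>5, res = 15+2 = 17
i=5,p=1: 5>1, res = 17+4 = 21
i=5,p=2: 5>2, res = 21+3 = 24
i=5,p=3: 5>3, res = 24+2 = 26
i=5,p=4: 5>4, res = 26+1 = 27
i=5,p=5: not 5>5, res = 27+2 = 29
i=5,p=6: not 5>6, res = 29+2 = 31
i=6,p=1: 6>1, res = 31+5 = 36
i=6,p=2: 6>2, res = 36+4 = 40
i=6,p=3: 6>3, res = 40+3 = 43
i=6,p=4: 6>4, res = 43+2 = 45
i=6,p=5: 6>5, res = 45+1 = 46
i=6,p=6: not 6>6, res = 46+2 = 48
i=6,p=7: not 6>7, res = 48+2 = 50

50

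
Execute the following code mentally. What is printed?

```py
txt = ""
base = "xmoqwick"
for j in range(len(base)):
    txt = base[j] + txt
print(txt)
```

j=0: prepend 'x' → 'x'
j=1: prepend 'm' → 'mx'
j=2: prepend 'o' → 'omx'
j=3: prepend 'q' → 'qomx'
j=4: prepend 'w' → 'wqomx'
j=5: prepend 'i' → 'iwqomx'
j=6: prepend 'c' → 'ciwqomx'
j=7: prepend 'k' → 'kciwqomx'

kciwqomx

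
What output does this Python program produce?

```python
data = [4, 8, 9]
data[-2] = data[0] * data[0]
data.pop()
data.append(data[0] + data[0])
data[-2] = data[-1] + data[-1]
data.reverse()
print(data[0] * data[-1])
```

data[-2] = data[0]*data[0] = 4*4 = 16 → [4, 16, 9]
pop() removes 9 → [4, 16]
append data[0]+data[0] = 4+4 = 8 → [4, 16, 8]
data[-2] = data[-1]+data[-1] = 8+8 = 16 → [4, 16, 8]
reverse → [8, 16, 4]
data[0]*data[-1] = 8*4 = 32

32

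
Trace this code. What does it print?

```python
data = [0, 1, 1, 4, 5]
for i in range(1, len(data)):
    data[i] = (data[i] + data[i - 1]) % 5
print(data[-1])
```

1

i=1: data[1] = (1+0)%5 = 1 → [0, 1, 1, 4, 5]
i=2: data[2] = (1+1)%5 = 2 → [0, 1, 2, 4, 5]
i=3: data[3] = (4+2)%5 = 1 → [0, 1, 2, 1, 5]
i=4: data[4] = (5+1)%5 = 1 → [0, 1, 2, 1, 1]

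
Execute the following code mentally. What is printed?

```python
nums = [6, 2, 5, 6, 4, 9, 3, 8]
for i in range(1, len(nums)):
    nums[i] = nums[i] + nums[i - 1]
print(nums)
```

[6, 8, 13, 19, 23, 32, 35, 43]

i=1: nums[1] = 2+6 = 8 → [6, 8, 5, 6, 4, 9, 3, 8]
i=2: nums[2] = 5+8 = 13 → [6, 8, 13, 6, 4, 9, 3, 8]
i=3: nums[3] = 6+13 = 19 → [6, 8, 13, 19, 4, 9, 3, 8]
i=4: nums[4] = 4+19 = 23 → [6, 8, 13, 19, 23, 9, 3, 8]
i=5: nums[5] = 9+23 = 32 → [6, 8, 13, 19, 23, 32, 3, 8]
i=6: nums[6] = 3+32 = 35 → [6, 8, 13, 19, 23, 32, 35, 8]
i=7: nums[7] = 8+35 = 43 → [6, 8, 13, 19, 23, 32, 35, 43]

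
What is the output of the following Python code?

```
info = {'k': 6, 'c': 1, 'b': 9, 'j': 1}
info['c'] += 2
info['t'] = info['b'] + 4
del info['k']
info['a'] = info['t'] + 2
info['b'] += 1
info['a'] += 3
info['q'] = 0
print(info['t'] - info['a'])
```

-5

info['c'] = 1+2 = 3 → {'k': 6, 'c': 3, 'b': 9, 'j': 1}
info['t'] = info['b']+4 = 13 → {'k': 6, 'c': 3, 'b': 9, 'j': 1, 't': 13}
del 'k' → {'c': 3, 'b': 9, 'j': 1, 't': 13}
info['a'] = info['t']+2 = 15 → {'c': 3, 'b': 9, 'j': 1, 't': 13, 'a': 15}
info['b'] = 9+1 = 10 → {'c': 3, 'b': 10, 'j': 1, 't': 13, 'a': 15}
info['a'] = 15+3 = 18 → {'c': 3, 'b': 10, 'j': 1, 't': 13, 'a': 18}
info['q'] = 0 → {'c': 3, 'b': 10, 'j': 1, 't': 13, 'a': 18, 'q': 0}
info['t']-info['a'] = 13-18 = -5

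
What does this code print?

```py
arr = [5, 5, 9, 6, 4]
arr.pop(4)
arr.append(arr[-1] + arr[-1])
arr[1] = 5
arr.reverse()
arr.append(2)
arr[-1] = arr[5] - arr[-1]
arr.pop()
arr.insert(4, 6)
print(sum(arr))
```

43

pop(4) removes 4 → [5, 5, 9, 6]
append arr[-1]+arr[-1] = 6+6 = 12 → [5, 5, 9, 6, 12]
arr[1] = 5 → [5, 5, 9, 6, 12]
reverse → [12, 6, 9, 5, 5]
append 2 → [12, 6, 9, 5, 5, 2]
arr[-1] = arr[5]-arr[-1] = 2-2 = 0 → [12, 6, 9, 5, 5, 0]
pop() removes 0 → [12, 6, 9, 5, 5]
insert 6 at 4 → [12, 6, 9, 5, 6, 5]
sum = 43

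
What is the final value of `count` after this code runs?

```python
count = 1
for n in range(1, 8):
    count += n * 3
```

85

n=1: count = 1+1*3 = 4
n=2: count = 4+2*3 = 10
n=3: count = 10+3*3 = 19
n=4: count = 19+4*3 = 31
n=5: count = 31+5*3 = 46
n=6: count = 46+6*3 = 64
n=7: count = 64+7*3 = 85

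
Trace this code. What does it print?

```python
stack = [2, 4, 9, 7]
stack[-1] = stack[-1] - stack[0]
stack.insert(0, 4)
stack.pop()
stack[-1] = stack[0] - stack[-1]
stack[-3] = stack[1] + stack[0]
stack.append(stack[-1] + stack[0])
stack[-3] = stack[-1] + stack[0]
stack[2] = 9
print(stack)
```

[4, 6, 9, -5, -1]

stack[-1] = stack[-1]-stack[0] = 7-2 = 5 → [2, 4, 9, 5]
insert 4 at 0 → [4, 2, 4, 9, 5]
pop() removes 5 → [4, 2, 4, 9]
stack[-1] = stack[0]-stack[-1] = 4-9 = -5 → [4, 2, 4, -5]
stack[-3] = stack[1]+stack[0] = 2+4 = 6 → [4, 6, 4, -5]
append stack[-1]+stack[0] = (-5)+4 = -1 → [4, 6, 4, -5, -1]
stack[-3] = stack[-1]+stack[0] = (-1)+4 = 3 → [4, 6, 3, -5, -1]
stack[2] = 9 → [4, 6, 9, -5, -1]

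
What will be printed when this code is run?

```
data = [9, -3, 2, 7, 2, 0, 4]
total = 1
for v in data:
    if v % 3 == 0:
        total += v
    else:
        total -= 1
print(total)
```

v=9: %3==0, total = 1+9 = 10
v=-3: %3==0, total = 10+(-3) = 7
v=2: not %3==0, total = 7-1 = 6
v=7: not %3==0, total = 6-1 = 5
v=2: not %3==0, total = 5-1 = 4
v=0: %3==0, total = 4+0 = 4
v=4: not %3==0, total = 4-1 = 3

3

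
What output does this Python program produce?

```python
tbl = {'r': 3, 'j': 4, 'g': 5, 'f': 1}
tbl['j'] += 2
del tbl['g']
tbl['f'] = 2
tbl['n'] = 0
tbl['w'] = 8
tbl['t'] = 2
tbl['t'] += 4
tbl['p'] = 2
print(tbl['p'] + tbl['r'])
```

5

tbl['j'] = 4+2 = 6 → {'r': 3, 'j': 6, 'g': 5, 'f': 1}
del 'g' → {'r': 3, 'j': 6, 'f': 1}
tbl['f'] = 2 → {'r': 3, 'j': 6, 'f': 2}
tbl['n'] = 0 → {'r': 3, 'j': 6, 'f': 2, 'n': 0}
tbl['w'] = 8 → {'r': 3, 'j': 6, 'f': 2, 'n': 0, 'w': 8}
tbl['t'] = 2 → {'r': 3, 'j': 6, 'f': 2, 'n': 0, 'w': 8, 't': 2}
tbl['t'] = 2+4 = 6 → {'r': 3, 'j': 6, 'f': 2, 'n': 0, 'w': 8, 't': 6}
tbl['p'] = 2 → {'r': 3, 'j': 6, 'f': 2, 'n': 0, 'w': 8, 't': 6, 'p': 2}
tbl['p']+tbl['r'] = 2+3 = 5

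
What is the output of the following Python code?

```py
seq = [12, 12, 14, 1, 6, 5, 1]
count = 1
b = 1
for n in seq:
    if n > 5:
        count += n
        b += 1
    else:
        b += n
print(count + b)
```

57

n=12: >5, count = 1+12 = 13; b=2
n=12: >5, count = 13+12 = 25; b=3
n=14: >5, count = 25+14 = 39; b=4
n=1: not >5; b=5
n=6: >5, count = 39+6 = 45; b=6
n=5: not >5; b=11
n=1: not >5; b=12
count+b = 45+12 = 57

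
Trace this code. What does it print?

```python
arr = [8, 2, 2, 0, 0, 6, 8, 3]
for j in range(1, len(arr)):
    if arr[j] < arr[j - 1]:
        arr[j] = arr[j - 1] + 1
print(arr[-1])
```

15

j=1: 2<8, arr[1] = 8+1 = 9 → [8, 9, 2, 0, 0, 6, 8, 3]
j=2: 2<9, arr[2] = 9+1 = 10 → [8, 9, 10, 0, 0, 6, 8, 3]
j=3: 0<10, arr[3] = 10+1 = 11 → [8, 9, 10, 11, 0, 6, 8, 3]
j=4: 0<11, arr[4] = 11+1 = 12 → [8, 9, 10, 11, 12, 6, 8, 3]
j=5: 6<12, arr[5] = 12+1 = 13 → [8, 9, 10, 11, 12, 13, 8, 3]
j=6: 8<13, arr[6] = 13+1 = 14 → [8, 9, 10, 11, 12, 13, 14, 3]
j=7: 3<14, arr[7] = 14+1 = 15 → [8, 9, 10, 11, 12, 13, 14, 15]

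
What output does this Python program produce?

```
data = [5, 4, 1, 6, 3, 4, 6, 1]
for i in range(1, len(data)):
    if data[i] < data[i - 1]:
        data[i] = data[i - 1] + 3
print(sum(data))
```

i=1: 4<5, data[1] = 5+3 = 8 → [5, 8, 1, 6, 3, 4, 6, 1]
i=2: 1<8, data[2] = 8+3 = 11 → [5, 8, 11, 6, 3, 4, 6, 1]
i=3: 6<11, data[3] = 11+3 = 14 → [5, 8, 11, 14, 3, 4, 6, 1]
i=4: 3<14, data[4] = 14+3 = 17 → [5, 8, 11, 14, 17, 4, 6, 1]
i=5: 4<17, data[5] = 17+3 = 20 → [5, 8, 11, 14, 17, 20, 6, 1]
i=6: 6<20, data[6] = 20+3 = 23 → [5, 8, 11, 14, 17, 20, 23, 1]
i=7: 1<23, data[7] = 23+3 = 26 → [5, 8, 11, 14, 17, 20, 23, 26]
sum = 124

124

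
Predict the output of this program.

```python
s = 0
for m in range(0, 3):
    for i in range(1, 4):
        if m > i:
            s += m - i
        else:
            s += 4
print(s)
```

m=0,i=1: not 0>1, s = 0+4 = 4
m=0,i=2: not 0>2, s = 4+4 = 8
m=0,i=3: not 0>3, s = 8+4 = 12
m=1,i=1: not 1>1, s = 12+4 = 16
m=1,i=2: not 1>2, s = 16+4 = 20
m=1,i=3: not 1>3, s = 20+4 = 24
m=2,i=1: 2>1, s = 24+1 = 25
m=2,i=2: not 2>2, s = 25+4 = 29
m=2,i=3: not 2>3, s = 29+4 = 33

33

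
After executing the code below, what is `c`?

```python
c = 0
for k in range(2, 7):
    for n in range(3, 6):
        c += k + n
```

120

k=2,n=3: c = 0+5 = 5
k=2,n=4: c = 5+6 = 11
k=2,n=5: c = 11+7 = 18
k=3,n=3: c = 18+6 = 24
k=3,n=4: c = 24+7 = 31
k=3,n=5: c = 31+8 = 39
k=4,n=3: c = 39+7 = 46
k=4,n=4: c = 46+8 = 54
k=4,n=5: c = 54+9 = 63
k=5,n=3: c = 63+8 = 71
k=5,n=4: c = 71+9 = 80
k=5,n=5: c = 80+10 = 90
k=6,n=3: c = 90+9 = 99
k=6,n=4: c = 99+10 = 109
k=6,n=5: c = 109+11 = 120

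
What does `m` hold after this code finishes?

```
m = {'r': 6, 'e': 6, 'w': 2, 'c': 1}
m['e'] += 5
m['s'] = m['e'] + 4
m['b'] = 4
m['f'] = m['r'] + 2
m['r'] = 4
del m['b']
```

{'r': 4, 'e': 11, 'w': 2, 'c': 1, 's': 15, 'f': 8}

m['e'] = 6+5 = 11 → {'r': 6, 'e': 11, 'w': 2, 'c': 1}
m['s'] = m['e']+4 = 15 → {'r': 6, 'e': 11, 'w': 2, 'c': 1, 's': 15}
m['b'] = 4 → {'r': 6, 'e': 11, 'w': 2, 'c': 1, 's': 15, 'b': 4}
m['f'] = m['r']+2 = 8 → {'r': 6, 'e': 11, 'w': 2, 'c': 1, 's': 15, 'b': 4, 'f': 8}
m['r'] = 4 → {'r': 4, 'e': 11, 'w': 2, 'c': 1, 's': 15, 'b': 4, 'f': 8}
del 'b' → {'r': 4, 'e': 11, 'w': 2, 'c': 1, 's': 15, 'f': 8}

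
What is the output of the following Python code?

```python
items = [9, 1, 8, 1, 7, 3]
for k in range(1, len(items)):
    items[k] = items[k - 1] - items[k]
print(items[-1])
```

k=1: items[1] = 9-1 = 8 → [9, 8, 8, 1, 7, 3]
k=2: items[2] = 8-8 = 0 → [9, 8, 0, 1, 7, 3]
k=3: items[3] = 0-1 = -1 → [9, 8, 0, -1, 7, 3]
k=4: items[4] = (-1)-7 = -8 → [9, 8, 0, -1, -8, 3]
k=5: items[5] = (-8)-3 = -11 → [9, 8, 0, -1, -8, -11]

-11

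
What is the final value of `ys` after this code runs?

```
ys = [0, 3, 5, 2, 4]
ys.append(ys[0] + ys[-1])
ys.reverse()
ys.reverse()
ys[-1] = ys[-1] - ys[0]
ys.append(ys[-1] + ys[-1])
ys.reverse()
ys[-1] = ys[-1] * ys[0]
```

append ys[0]+ys[-1] = 0+4 = 4 → [0, 3, 5, 2, 4, 4]
reverse → [4, 4, 2, 5, 3, 0]
reverse → [0, 3, 5, 2, 4, 4]
ys[-1] = ys[-1]-ys[0] = 4-0 = 4 → [0, 3, 5, 2, 4, 4]
append ys[-1]+ys[-1] = 4+4 = 8 → [0, 3, 5, 2, 4, 4, 8]
reverse → [8, 4, 4, 2, 5, 3, 0]
ys[-1] = ys[-1]*ys[0] = 0*8 = 0 → [8, 4, 4, 2, 5, 3, 0]

[8, 4, 4, 2, 5, 3, 0]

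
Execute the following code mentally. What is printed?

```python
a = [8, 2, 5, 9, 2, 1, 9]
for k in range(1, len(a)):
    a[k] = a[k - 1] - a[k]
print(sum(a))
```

-34

k=1: a[1] = 8-2 = 6 → [8, 6, 5, 9, 2, 1, 9]
k=2: a[2] = 6-5 = 1 → [8, 6, 1, 9, 2, 1, 9]
k=3: a[3] = 1-9 = -8 → [8, 6, 1, -8, 2, 1, 9]
k=4: a[4] = (-8)-2 = -10 → [8, 6, 1, -8, -10, 1, 9]
k=5: a[5] = (-10)-1 = -11 → [8, 6, 1, -8, -10, -11, 9]
k=6: a[6] = (-11)-9 = -20 → [8, 6, 1, -8, -10, -11, -20]
sum = -34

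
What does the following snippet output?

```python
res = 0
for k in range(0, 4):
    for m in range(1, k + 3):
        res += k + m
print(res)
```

k=0,m=1: res = 0+1 = 1
k=0,m=2: res = 1+2 = 3
k=1,m=1: res = 3+2 = 5
k=1,m=2: res = 5+3 = 8
k=1,m=3: res = 8+4 = 12
k=2,m=1: res = 12+3 = 15
k=2,m=2: res = 15+4 = 19
k=2,m=3: res = 19+5 = 24
k=2,m=4: res = 24+6 = 30
k=3,m=1: res = 30+4 = 34
k=3,m=2: res = 34+5 = 39
k=3,m=3: res = 39+6 = 45
k=3,m=4: res = 45+7 = 52
k=3,m=5: res = 52+8 = 60

60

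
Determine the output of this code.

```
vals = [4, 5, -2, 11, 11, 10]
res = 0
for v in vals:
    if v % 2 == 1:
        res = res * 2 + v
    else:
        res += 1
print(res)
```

v=4: not odd, res = 0+1 = 1
v=5: odd, res = 1*2+5 = 7
v=-2: not odd, res = 7+1 = 8
v=11: odd, res = 8*2+11 = 27
v=11: odd, res = 27*2+11 = 65
v=10: not odd, res = 65+1 = 66

66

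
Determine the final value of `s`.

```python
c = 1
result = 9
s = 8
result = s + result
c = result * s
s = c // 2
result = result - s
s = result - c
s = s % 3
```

2

result = 8+9 = 17
c = 17*8 = 136
s = 136//2 = 68
result = 17-68 = -51
s = (-51)-136 = -187
s = (-187)%3 = 2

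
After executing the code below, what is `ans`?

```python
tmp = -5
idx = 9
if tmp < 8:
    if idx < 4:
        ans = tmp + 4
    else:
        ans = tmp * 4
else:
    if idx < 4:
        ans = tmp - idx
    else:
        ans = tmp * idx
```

tmp=-5, idx=9
tmp < 8 is True; idx < 4 is False
→ ans = tmp * 4 = -20

-20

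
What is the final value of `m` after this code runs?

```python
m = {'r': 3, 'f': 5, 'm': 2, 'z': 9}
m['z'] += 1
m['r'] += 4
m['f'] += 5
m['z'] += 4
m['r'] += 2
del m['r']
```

m['z'] = 9+1 = 10 → {'r': 3, 'f': 5, 'm': 2, 'z': 10}
m['r'] = 3+4 = 7 → {'r': 7, 'f': 5, 'm': 2, 'z': 10}
m['f'] = 5+5 = 10 → {'r': 7, 'f': 10, 'm': 2, 'z': 10}
m['z'] = 10+4 = 14 → {'r': 7, 'f': 10, 'm': 2, 'z': 14}
m['r'] = 7+2 = 9 → {'r': 9, 'f': 10, 'm': 2, 'z': 14}
del 'r' → {'f': 10, 'm': 2, 'z': 14}

{'f': 10, 'm': 2, 'z': 14}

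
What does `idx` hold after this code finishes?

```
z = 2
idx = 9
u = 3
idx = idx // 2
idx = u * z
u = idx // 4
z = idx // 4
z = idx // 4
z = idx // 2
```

6

idx = 9//2 = 4
idx = 3*2 = 6
u = 6//4 = 1
z = 6//4 = 1
z = 6//4 = 1
z = 6//2 = 3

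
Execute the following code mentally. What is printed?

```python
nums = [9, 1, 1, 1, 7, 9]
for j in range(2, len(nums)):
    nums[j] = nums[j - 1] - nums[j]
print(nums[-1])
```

j=2: nums[2] = 1-1 = 0 → [9, 1, 0, 1, 7, 9]
j=3: nums[3] = 0-1 = -1 → [9, 1, 0, -1, 7, 9]
j=4: nums[4] = (-1)-7 = -8 → [9, 1, 0, -1, -8, 9]
j=5: nums[5] = (-8)-9 = -17 → [9, 1, 0, -1, -8, -17]

-17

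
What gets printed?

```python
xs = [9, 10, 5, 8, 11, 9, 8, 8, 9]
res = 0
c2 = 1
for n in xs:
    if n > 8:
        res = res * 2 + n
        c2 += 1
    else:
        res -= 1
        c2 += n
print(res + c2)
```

n=9: >8, res = 0*2+9 = 9; c2=2
n=10: >8, res = 9*2+10 = 28; c2=3
n=5: not >8, res = 28-1 = 27; c2=8
n=8: not >8, res = 27-1 = 26; c2=16
n=11: >8, res = 26*2+11 = 63; c2=17
n=9: >8, res = 63*2+9 = 135; c2=18
n=8: not >8, res = 135-1 = 134; c2=26
n=8: not >8, res = 134-1 = 133; c2=34
n=9: >8, res = 133*2+9 = 275; c2=35
res+c2 = 275+35 = 310

310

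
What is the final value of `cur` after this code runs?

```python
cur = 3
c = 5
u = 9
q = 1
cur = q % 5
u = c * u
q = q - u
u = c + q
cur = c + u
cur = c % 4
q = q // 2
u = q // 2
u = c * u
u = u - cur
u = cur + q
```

cur = 1%5 = 1
u = 5*9 = 45
q = 1-45 = -44
u = 5+(-44) = -39
cur = 5+(-39) = -34
cur = 5%4 = 1
q = (-44)//2 = -22
u = (-22)//2 = -11
u = 5*(-11) = -55
u = (-55)-1 = -56
u = 1+(-22) = -21

1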